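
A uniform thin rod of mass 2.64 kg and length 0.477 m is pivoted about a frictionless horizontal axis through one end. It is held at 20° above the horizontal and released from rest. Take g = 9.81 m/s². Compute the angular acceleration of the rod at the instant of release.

About the pivot, I = (1/3)ML² = (1/3)(2.64)(0.477)² = 0.2002 kg·m².
The weight acts at the center, a distance L/2 = 0.2385 m from the pivot; τ = Mg(L/2) cos 20° = 5.804 N·m.
α = τ/I = 5.804/0.2002 = 28.99 rad/s².

α ≈ 29.0 rad/s²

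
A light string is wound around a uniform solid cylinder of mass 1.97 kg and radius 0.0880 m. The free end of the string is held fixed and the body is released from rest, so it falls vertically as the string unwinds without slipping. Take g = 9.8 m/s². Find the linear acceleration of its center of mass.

Translation: Mg − T = Ma. Rotation about the center: TR = Iα with I = ½MR².
With a = αR: T = (I/R²)a = (1/2)M a, so Mg = (1 + 0.5000)Ma.
a = g/(1 + 0.5000) = 9.8/1.500 = 6.533 m/s².

a ≈ 6.53 m/s²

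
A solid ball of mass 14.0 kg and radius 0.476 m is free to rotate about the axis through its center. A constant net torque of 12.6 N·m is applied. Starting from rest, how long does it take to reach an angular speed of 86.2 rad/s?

I = (2/5)MR² = (2/5)(14.0)(0.476)² = 1.269 kg·m².
α = τ/I = 12.6/1.269 = 9.930 rad/s².
ω = αt ⇒ t = ω/α = 86.2/9.930 = 8.680 s.

t ≈ 8.68 s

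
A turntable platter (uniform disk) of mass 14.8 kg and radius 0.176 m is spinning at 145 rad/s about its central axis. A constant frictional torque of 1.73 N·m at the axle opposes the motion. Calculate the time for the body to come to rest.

I = ½MR² = (1/2)(14.8)(0.176)² = 0.2292 kg·m².
The net torque has magnitude 1.73 N·m, opposing ω.
|α| = τ/I = 1.730/0.2292 = 7.547 rad/s² (deceleration).
0 = ω₀ − |α|t ⇒ t = ω₀/|α| = 145/7.547 = 19.21 s.

t ≈ 19.2 s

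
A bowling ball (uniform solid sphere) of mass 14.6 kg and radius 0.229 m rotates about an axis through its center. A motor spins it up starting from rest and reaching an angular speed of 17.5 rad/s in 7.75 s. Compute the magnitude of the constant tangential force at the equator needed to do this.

F ≈ 3.02 N

I = (2/5)MR² = (2/5)(14.6)(0.229)² = 0.3063 kg·m².
α = Δω/Δt = (17.5 − 0)/7.75 = 2.258 rad/s².
The required torque is τ = Iα = (0.3063)(2.258) = 0.6915 N·m.
A tangential force at the equator gives τ = FR, so F = τ/R = 0.6915/0.229 = 3.020 N.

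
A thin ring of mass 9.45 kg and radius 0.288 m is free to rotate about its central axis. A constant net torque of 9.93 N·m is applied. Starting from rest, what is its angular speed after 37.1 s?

ω ≈ 470 rad/s

I = MR² = (9.45)(0.288)² = 0.7838 kg·m².
α = τ/I = 9.93/0.7838 = 12.67 rad/s².
ω = ω₀ + αt = 0 + (12.67)(37.1) = 470.0 rad/s.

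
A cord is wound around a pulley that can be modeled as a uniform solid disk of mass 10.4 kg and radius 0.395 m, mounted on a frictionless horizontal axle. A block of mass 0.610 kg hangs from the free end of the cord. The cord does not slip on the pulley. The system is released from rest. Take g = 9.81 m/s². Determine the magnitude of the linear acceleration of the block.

a ≈ 1.03 m/s²

I = ½MR² = (1/2)(10.4)(0.395)² = 0.8113 kg·m².
Block: mg − T = ma. Pulley: TR = Iα. No-slip: a = αR, so T = (I/R²)a = 5.200·a.
Then mg = (m + 5.200)a, so a = (0.610)(9.81)/(0.610 + 5.200) = 1.030 m/s².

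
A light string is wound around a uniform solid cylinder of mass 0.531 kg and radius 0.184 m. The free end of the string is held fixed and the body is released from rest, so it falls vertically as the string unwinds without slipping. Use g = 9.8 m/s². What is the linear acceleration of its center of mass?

a ≈ 6.53 m/s²

Translation: Mg − T = Ma. Rotation about the center: TR = Iα with I = ½MR².
With a = αR: T = (I/R²)a = (1/2)M a, so Mg = (1 + 0.5000)Ma.
a = g/(1 + 0.5000) = 9.8/1.500 = 6.533 m/s².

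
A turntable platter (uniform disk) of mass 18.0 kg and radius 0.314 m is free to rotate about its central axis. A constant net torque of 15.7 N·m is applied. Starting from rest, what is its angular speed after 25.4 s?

ω ≈ 449 rad/s

I = ½MR² = (1/2)(18.0)(0.314)² = 0.8874 kg·m².
α = τ/I = 15.7/0.8874 = 17.69 rad/s².
ω = ω₀ + αt = 0 + (17.69)(25.4) = 449.4 rad/s.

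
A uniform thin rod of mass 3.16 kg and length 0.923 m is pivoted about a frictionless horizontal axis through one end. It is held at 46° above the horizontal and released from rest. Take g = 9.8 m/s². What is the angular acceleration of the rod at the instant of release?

α ≈ 11.1 rad/s²

About the pivot, I = (1/3)ML² = (1/3)(3.16)(0.923)² = 0.8974 kg·m².
The weight acts at the center, a distance L/2 = 0.4615 m from the pivot; τ = Mg(L/2) cos 46° = 9.928 N·m.
α = τ/I = 9.928/0.8974 = 11.06 rad/s².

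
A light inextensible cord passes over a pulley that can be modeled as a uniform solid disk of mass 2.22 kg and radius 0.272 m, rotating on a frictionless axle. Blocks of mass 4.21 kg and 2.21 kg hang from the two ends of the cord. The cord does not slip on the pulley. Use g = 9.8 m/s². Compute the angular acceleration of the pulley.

α ≈ 9.57 rad/s²

I = ½MR² = (1/2)(2.22)(0.272)² = 0.08212 kg·m².
Heavier block: m₁g − T₁ = m₁a. Lighter block: T₂ − m₂g = m₂a.
Pulley: (T₁ − T₂)R = Iα = I(a/R), so T₁ − T₂ = (I/R²)a = (1/2)M_p a = 1.110·a.
Adding the three: (m₁ − m₂)g = (m₁ + m₂ + 1.110)a, so a = (4.21 − 2.21)(9.8)/(4.21 + 2.21 + 1.110) = 2.603 m/s².
α = a/R = 2.603/0.272 = 9.570 rad/s².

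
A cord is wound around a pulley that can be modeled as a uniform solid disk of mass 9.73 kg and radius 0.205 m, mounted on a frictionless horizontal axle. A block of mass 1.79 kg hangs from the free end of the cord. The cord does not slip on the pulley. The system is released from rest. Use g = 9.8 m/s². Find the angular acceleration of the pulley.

I = ½MR² = (1/2)(9.73)(0.205)² = 0.2045 kg·m².
Block: mg − T = ma. Pulley: TR = Iα. No-slip: a = αR, so T = (I/R²)a = 4.865·a.
Then mg = (m + 4.865)a, so a = (1.79)(9.8)/(1.79 + 4.865) = 2.636 m/s².
α = a/R = 2.636/0.205 = 12.86 rad/s².

α ≈ 12.9 rad/s²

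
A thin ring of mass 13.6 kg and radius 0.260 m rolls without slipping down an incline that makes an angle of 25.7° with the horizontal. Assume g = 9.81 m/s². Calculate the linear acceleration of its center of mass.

a ≈ 2.13 m/s²

Translation along the incline: Mg sinθ − f = Ma.
Rotation about the center: fR = Iα with I = MR². No-slip gives a = αR, so f = (I/R²)a = M a.
Substituting: Mg sinθ = (1 + 1.000)Ma, so a = g sinθ/(1 + 1.000) = (9.81) sin 25.7° / 2.000 = 2.127 m/s².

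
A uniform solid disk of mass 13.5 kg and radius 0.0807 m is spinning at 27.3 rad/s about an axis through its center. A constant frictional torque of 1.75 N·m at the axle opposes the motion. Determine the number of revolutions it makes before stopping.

≈ 1.49 revolutions

I = ½MR² = (1/2)(13.5)(0.0807)² = 0.04396 kg·m².
The net torque has magnitude 1.75 N·m, opposing ω.
|α| = τ/I = 1.750/0.04396 = 39.81 rad/s² (deceleration).
ω² = ω₀² − 2|α|θ with ω = 0 ⇒ θ = ω₀²/(2|α|) = 9.361 rad = 1.490 rev.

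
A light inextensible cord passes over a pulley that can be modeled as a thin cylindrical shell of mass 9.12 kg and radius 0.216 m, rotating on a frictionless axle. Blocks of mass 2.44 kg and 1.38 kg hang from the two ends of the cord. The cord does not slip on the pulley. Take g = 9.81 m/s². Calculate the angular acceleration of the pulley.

α ≈ 3.72 rad/s²

I = MR² = (9.12)(0.216)² = 0.4255 kg·m².
Heavier block: m₁g − T₁ = m₁a. Lighter block: T₂ − m₂g = m₂a.
Pulley: (T₁ − T₂)R = Iα = I(a/R), so T₁ − T₂ = (I/R²)a = 1·M_p a = 9.120·a.
Adding the three: (m₁ − m₂)g = (m₁ + m₂ + 9.120)a, so a = (2.44 − 1.38)(9.81)/(2.44 + 1.38 + 9.120) = 0.8036 m/s².
α = a/R = 0.8036/0.216 = 3.720 rad/s².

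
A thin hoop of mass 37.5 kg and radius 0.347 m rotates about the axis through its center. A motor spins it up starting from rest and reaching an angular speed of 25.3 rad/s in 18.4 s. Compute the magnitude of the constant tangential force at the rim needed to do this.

F ≈ 17.9 N

I = MR² = (37.5)(0.347)² = 4.515 kg·m².
α = Δω/Δt = (25.3 − 0)/18.4 = 1.375 rad/s².
The required torque is τ = Iα = (4.515)(1.375) = 6.209 N·m.
A tangential force at the rim gives τ = FR, so F = τ/R = 6.209/0.347 = 17.89 N.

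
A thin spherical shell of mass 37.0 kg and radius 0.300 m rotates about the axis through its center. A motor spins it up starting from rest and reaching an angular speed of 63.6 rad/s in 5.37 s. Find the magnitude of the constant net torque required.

τ ≈ 26.3 N·m

I = (2/3)MR² = (2/3)(37.0)(0.300)² = 2.220 kg·m².
α = Δω/Δt = (63.6 − 0)/5.37 = 11.84 rad/s².
τ = Iα = (2.220)(11.84) = 26.29 N·m.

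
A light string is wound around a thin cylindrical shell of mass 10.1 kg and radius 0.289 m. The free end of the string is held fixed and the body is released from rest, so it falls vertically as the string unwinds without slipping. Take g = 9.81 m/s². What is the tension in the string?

T ≈ 49.5 N

Translation: Mg − T = Ma. Rotation about the center: TR = Iα with I = MR².
With a = αR: T = (I/R²)a = M a, so Mg = (1 + 1.000)Ma.
a = g/(1 + 1.000) = 9.81/2.000 = 4.905 m/s².
T = 1.000·M·a = (1.000)(10.1)(4.905) = 49.54 N.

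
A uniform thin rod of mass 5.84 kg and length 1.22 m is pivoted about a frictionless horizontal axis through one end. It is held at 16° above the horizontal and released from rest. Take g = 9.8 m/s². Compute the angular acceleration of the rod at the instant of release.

α ≈ 11.6 rad/s²

About the pivot, I = (1/3)ML² = (1/3)(5.84)(1.22)² = 2.897 kg·m².
The weight acts at the center, a distance L/2 = 0.6100 m from the pivot; τ = Mg(L/2) cos 16° = 33.56 N·m.
α = τ/I = 33.56/2.897 = 11.58 rad/s².
(Equivalently α = (3g/(2L)) cos 16° = 11.58 rad/s².)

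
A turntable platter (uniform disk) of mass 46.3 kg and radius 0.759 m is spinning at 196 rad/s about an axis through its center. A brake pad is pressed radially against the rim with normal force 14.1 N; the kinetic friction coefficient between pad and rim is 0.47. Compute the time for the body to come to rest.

t ≈ 520 s

I = ½MR² = (1/2)(46.3)(0.759)² = 13.34 kg·m².
Friction force f = μN = (0.47)(14.1) = 6.627 N at the rim; torque magnitude τ = fR = 5.030 N·m, opposing ω.
|α| = τ/I = 5.030/13.34 = 0.3772 rad/s² (deceleration).
0 = ω₀ − |α|t ⇒ t = ω₀/|α| = 196/0.3772 = 519.7 s.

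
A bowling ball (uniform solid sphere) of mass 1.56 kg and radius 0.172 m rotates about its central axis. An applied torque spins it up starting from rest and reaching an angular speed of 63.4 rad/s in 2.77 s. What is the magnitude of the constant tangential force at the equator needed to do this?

I = (2/5)MR² = (2/5)(1.56)(0.172)² = 0.01846 kg·m².
α = Δω/Δt = (63.4 − 0)/2.77 = 22.89 rad/s².
The required torque is τ = Iα = (0.01846)(22.89) = 0.4225 N·m.
A tangential force at the equator gives τ = FR, so F = τ/R = 0.4225/0.172 = 2.457 N.

F ≈ 2.46 N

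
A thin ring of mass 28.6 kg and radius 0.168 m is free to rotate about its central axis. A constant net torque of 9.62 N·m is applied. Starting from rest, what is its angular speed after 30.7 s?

I = MR² = (28.6)(0.168)² = 0.8072 kg·m².
α = τ/I = 9.62/0.8072 = 11.92 rad/s².
ω = ω₀ + αt = 0 + (11.92)(30.7) = 365.9 rad/s.

ω ≈ 366 rad/s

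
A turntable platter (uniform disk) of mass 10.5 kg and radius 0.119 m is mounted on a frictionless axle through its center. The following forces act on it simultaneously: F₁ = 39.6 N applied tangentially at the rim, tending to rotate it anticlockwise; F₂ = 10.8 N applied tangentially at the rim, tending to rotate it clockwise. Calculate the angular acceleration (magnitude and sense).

I = ½MR² = (1/2)(10.5)(0.119)² = 0.07435 kg·m².
Taking anticlockwise as positive: τ₁ = +(39.6)(0.119) = +4.712 N·m; τ₂ = −(10.8)(0.119) = −1.285 N·m.
Net torque τ = 3.427 N·m.
α = τ/I = 3.427/0.07435 = 46.10 rad/s².

α ≈ 46.1 rad/s², anticlockwise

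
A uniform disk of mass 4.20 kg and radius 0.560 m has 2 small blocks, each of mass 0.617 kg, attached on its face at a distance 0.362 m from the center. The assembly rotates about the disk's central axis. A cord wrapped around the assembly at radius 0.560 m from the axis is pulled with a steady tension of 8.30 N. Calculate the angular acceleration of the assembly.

α ≈ 5.67 rad/s²

I_disk = ½MR² = ½(4.20)(0.560)² = 0.6586 kg·m².
I_blocks = 2·m·r² = 2(0.617)(0.362)² = 0.1617 kg·m².
Total I = 0.8203 kg·m².
τ = F r = (8.30)(0.560) = 4.648 N·m.
α = τ/I = 4.648/0.8203 = 5.666 rad/s².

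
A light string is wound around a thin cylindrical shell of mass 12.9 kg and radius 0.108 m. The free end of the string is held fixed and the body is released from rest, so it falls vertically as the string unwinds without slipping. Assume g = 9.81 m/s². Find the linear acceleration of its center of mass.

Translation: Mg − T = Ma. Rotation about the center: TR = Iα with I = MR².
With a = αR: T = (I/R²)a = M a, so Mg = (1 + 1.000)Ma.
a = g/(1 + 1.000) = 9.81/2.000 = 4.905 m/s².

a ≈ 4.91 m/s²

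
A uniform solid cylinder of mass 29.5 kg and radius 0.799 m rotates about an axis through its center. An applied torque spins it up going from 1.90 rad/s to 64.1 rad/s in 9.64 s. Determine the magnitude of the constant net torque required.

τ ≈ 60.8 N·m

I = ½MR² = (1/2)(29.5)(0.799)² = 9.416 kg·m².
α = Δω/Δt = (64.1 − 1.90)/9.64 = 6.452 rad/s².
τ = Iα = (9.416)(6.452) = 60.76 N·m.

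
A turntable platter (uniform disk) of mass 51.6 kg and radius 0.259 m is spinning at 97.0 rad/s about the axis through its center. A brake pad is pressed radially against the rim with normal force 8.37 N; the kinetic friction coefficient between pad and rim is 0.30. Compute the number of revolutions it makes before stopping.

I = ½MR² = (1/2)(51.6)(0.259)² = 1.731 kg·m².
Friction force f = μN = (0.30)(8.37) = 2.511 N at the rim; torque magnitude τ = fR = 0.6503 N·m, opposing ω.
|α| = τ/I = 0.6503/1.731 = 0.3758 rad/s² (deceleration).
ω² = ω₀² − 2|α|θ with ω = 0 ⇒ θ = ω₀²/(2|α|) = 12520 rad = 1993 rev.

≈ 1990 revolutions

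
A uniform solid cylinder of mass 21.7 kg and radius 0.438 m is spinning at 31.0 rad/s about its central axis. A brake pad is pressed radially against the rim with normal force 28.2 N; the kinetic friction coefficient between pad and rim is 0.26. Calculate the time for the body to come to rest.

t ≈ 20.1 s

I = ½MR² = (1/2)(21.7)(0.438)² = 2.082 kg·m².
Friction force f = μN = (0.26)(28.2) = 7.332 N at the rim; torque magnitude τ = fR = 3.211 N·m, opposing ω.
|α| = τ/I = 3.211/2.082 = 1.543 rad/s² (deceleration).
0 = ω₀ − |α|t ⇒ t = ω₀/|α| = 31.0/1.543 = 20.09 s.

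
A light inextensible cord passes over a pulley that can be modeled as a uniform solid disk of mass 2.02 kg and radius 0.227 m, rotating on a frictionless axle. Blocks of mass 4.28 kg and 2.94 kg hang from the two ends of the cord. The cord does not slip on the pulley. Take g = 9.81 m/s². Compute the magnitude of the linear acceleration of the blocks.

a ≈ 1.60 m/s²

I = ½MR² = (1/2)(2.02)(0.227)² = 0.05204 kg·m².
Heavier block: m₁g − T₁ = m₁a. Lighter block: T₂ − m₂g = m₂a.
Pulley: (T₁ − T₂)R = Iα = I(a/R), so T₁ − T₂ = (I/R²)a = (1/2)M_p a = 1.010·a.
Adding the three: (m₁ − m₂)g = (m₁ + m₂ + 1.010)a, so a = (4.28 − 2.94)(9.81)/(4.28 + 2.94 + 1.010) = 1.597 m/s².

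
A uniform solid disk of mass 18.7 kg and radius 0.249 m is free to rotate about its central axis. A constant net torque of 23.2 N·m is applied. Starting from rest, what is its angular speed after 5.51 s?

I = ½MR² = (1/2)(18.7)(0.249)² = 0.5797 kg·m².
α = τ/I = 23.2/0.5797 = 40.02 rad/s².
ω = ω₀ + αt = 0 + (40.02)(5.51) = 220.5 rad/s.

ω ≈ 221 rad/s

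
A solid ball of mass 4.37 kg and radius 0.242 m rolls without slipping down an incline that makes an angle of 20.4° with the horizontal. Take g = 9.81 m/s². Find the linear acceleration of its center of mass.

a ≈ 2.44 m/s²

Translation along the incline: Mg sinθ − f = Ma.
Rotation about the center: fR = Iα with I = (2/5)MR². No-slip gives a = αR, so f = (I/R²)a = (2/5)M a.
Substituting: Mg sinθ = (1 + 0.4000)Ma, so a = g sinθ/(1 + 0.4000) = (9.81) sin 20.4° / 1.400 = 2.442 m/s².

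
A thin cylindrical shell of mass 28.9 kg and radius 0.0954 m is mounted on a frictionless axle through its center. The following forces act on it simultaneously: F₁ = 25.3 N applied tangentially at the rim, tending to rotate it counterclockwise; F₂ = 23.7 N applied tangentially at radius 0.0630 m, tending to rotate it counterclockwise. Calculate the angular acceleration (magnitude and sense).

I = MR² = (28.9)(0.0954)² = 0.2630 kg·m².
Taking counterclockwise as positive: τ₁ = +(25.3)(0.0954) = +2.414 N·m; τ₂ = +(23.7)(0.0630) = +1.493 N·m.
Net torque τ = 3.907 N·m.
α = τ/I = 3.907/0.2630 = 14.85 rad/s².

α ≈ 14.9 rad/s², counterclockwise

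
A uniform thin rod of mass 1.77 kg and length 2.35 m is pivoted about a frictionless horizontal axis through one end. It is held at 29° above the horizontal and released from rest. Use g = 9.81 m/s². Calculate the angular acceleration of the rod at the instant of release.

About the pivot, I = (1/3)ML² = (1/3)(1.77)(2.35)² = 3.258 kg·m².
The weight acts at the center, a distance L/2 = 1.175 m from the pivot; τ = Mg(L/2) cos 29° = 17.84 N·m.
α = τ/I = 17.84/3.258 = 5.477 rad/s².

α ≈ 5.48 rad/s²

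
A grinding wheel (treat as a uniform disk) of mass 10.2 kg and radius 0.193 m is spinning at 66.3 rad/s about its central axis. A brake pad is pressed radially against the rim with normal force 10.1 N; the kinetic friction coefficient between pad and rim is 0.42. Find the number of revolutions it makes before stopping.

≈ 81.2 revolutions

I = ½MR² = (1/2)(10.2)(0.193)² = 0.1900 kg·m².
Friction force f = μN = (0.42)(10.1) = 4.242 N at the rim; torque magnitude τ = fR = 0.8187 N·m, opposing ω.
|α| = τ/I = 0.8187/0.1900 = 4.310 rad/s² (deceleration).
ω² = ω₀² − 2|α|θ with ω = 0 ⇒ θ = ω₀²/(2|α|) = 510.0 rad = 81.17 rev.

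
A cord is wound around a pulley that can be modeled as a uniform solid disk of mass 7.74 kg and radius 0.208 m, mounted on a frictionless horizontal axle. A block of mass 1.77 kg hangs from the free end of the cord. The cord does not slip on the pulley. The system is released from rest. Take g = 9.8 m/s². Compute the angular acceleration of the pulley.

I = ½MR² = (1/2)(7.74)(0.208)² = 0.1674 kg·m².
Block: mg − T = ma. Pulley: TR = Iα. No-slip: a = αR, so T = (I/R²)a = 3.870·a.
Then mg = (m + 3.870)a, so a = (1.77)(9.8)/(1.77 + 3.870) = 3.076 m/s².
α = a/R = 3.076/0.208 = 14.79 rad/s².

α ≈ 14.8 rad/s²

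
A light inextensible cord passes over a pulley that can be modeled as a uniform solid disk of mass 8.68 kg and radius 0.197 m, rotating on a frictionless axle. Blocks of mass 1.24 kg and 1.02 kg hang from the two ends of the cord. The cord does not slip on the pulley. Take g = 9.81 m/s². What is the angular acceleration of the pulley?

I = ½MR² = (1/2)(8.68)(0.197)² = 0.1684 kg·m².
Heavier block: m₁g − T₁ = m₁a. Lighter block: T₂ − m₂g = m₂a.
Pulley: (T₁ − T₂)R = Iα = I(a/R), so T₁ − T₂ = (I/R²)a = (1/2)M_p a = 4.340·a.
Adding the three: (m₁ − m₂)g = (m₁ + m₂ + 4.340)a, so a = (1.24 − 1.02)(9.81)/(1.24 + 1.02 + 4.340) = 0.3270 m/s².
α = a/R = 0.3270/0.197 = 1.660 rad/s².

α ≈ 1.66 rad/s²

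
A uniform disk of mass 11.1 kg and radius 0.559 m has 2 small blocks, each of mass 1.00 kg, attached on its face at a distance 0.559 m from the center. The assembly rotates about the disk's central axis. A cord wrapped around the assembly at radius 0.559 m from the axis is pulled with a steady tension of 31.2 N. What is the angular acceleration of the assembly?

α ≈ 7.39 rad/s²

I_disk = ½MR² = ½(11.1)(0.559)² = 1.734 kg·m².
I_blocks = 2·m·r² = 2(1.00)(0.559)² = 0.6250 kg·m².
Total I = 2.359 kg·m².
τ = F r = (31.2)(0.559) = 17.44 N·m.
α = τ/I = 17.44/2.359 = 7.393 rad/s².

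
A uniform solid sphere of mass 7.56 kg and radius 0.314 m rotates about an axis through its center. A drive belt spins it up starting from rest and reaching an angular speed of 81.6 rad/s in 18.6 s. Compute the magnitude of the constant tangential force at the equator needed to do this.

I = (2/5)MR² = (2/5)(7.56)(0.314)² = 0.2982 kg·m².
α = Δω/Δt = (81.6 − 0)/18.6 = 4.387 rad/s².
The required torque is τ = Iα = (0.2982)(4.387) = 1.308 N·m.
A tangential force at the equator gives τ = FR, so F = τ/R = 1.308/0.314 = 4.166 N.

F ≈ 4.17 N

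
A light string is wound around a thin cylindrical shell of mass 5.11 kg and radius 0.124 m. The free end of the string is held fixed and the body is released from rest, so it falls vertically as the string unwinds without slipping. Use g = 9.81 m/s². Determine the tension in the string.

Translation: Mg − T = Ma. Rotation about the center: TR = Iα with I = MR².
With a = αR: T = (I/R²)a = M a, so Mg = (1 + 1.000)Ma.
a = g/(1 + 1.000) = 9.81/2.000 = 4.905 m/s².
T = 1.000·M·a = (1.000)(5.11)(4.905) = 25.06 N.

T ≈ 25.1 N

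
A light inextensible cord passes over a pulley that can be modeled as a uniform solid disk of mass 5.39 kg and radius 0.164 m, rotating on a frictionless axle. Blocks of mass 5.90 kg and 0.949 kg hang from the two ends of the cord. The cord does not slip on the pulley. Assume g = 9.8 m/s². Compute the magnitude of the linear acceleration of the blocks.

I = ½MR² = (1/2)(5.39)(0.164)² = 0.07248 kg·m².
Heavier block: m₁g − T₁ = m₁a. Lighter block: T₂ − m₂g = m₂a.
Pulley: (T₁ − T₂)R = Iα = I(a/R), so T₁ − T₂ = (I/R²)a = (1/2)M_p a = 2.695·a.
Adding the three: (m₁ − m₂)g = (m₁ + m₂ + 2.695)a, so a = (5.90 − 0.949)(9.8)/(5.90 + 0.949 + 2.695) = 5.084 m/s².

a ≈ 5.08 m/s²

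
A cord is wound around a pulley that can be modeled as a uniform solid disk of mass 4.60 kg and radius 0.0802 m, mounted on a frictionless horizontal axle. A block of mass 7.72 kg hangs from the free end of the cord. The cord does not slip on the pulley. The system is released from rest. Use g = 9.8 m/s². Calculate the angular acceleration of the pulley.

I = ½MR² = (1/2)(4.60)(0.0802)² = 0.01479 kg·m².
Block: mg − T = ma. Pulley: TR = Iα. No-slip: a = αR, so T = (I/R²)a = 2.300·a.
Then mg = (m + 2.300)a, so a = (7.72)(9.8)/(7.72 + 2.300) = 7.550 m/s².
α = a/R = 7.550/0.0802 = 94.15 rad/s².

α ≈ 94.1 rad/s²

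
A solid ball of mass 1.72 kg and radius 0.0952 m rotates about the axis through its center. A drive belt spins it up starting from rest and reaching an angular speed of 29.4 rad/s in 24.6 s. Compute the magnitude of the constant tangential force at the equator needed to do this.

I = (2/5)MR² = (2/5)(1.72)(0.0952)² = 0.006235 kg·m².
α = Δω/Δt = (29.4 − 0)/24.6 = 1.195 rad/s².
The required torque is τ = Iα = (0.006235)(1.195) = 0.007452 N·m.
A tangential force at the equator gives τ = FR, so F = τ/R = 0.007452/0.0952 = 0.07828 N.

F ≈ 0.0783 N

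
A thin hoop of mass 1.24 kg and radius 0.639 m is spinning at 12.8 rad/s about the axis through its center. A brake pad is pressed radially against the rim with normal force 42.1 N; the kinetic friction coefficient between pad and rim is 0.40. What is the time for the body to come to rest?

t ≈ 0.602 s

I = MR² = (1.24)(0.639)² = 0.5063 kg·m².
Friction force f = μN = (0.40)(42.1) = 16.84 N at the rim; torque magnitude τ = fR = 10.76 N·m, opposing ω.
|α| = τ/I = 10.76/0.5063 = 21.25 rad/s² (deceleration).
0 = ω₀ − |α|t ⇒ t = ω₀/|α| = 12.8/21.25 = 0.6023 s.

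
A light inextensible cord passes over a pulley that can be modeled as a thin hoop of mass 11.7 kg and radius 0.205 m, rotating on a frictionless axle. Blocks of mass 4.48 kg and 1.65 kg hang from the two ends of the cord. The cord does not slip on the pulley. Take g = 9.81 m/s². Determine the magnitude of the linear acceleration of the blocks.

I = MR² = (11.7)(0.205)² = 0.4917 kg·m².
Heavier block: m₁g − T₁ = m₁a. Lighter block: T₂ − m₂g = m₂a.
Pulley: (T₁ − T₂)R = Iα = I(a/R), so T₁ − T₂ = (I/R²)a = 1·M_p a = 11.70·a.
Adding the three: (m₁ − m₂)g = (m₁ + m₂ + 11.70)a, so a = (4.48 − 1.65)(9.81)/(4.48 + 1.65 + 11.70) = 1.557 m/s².

a ≈ 1.56 m/s²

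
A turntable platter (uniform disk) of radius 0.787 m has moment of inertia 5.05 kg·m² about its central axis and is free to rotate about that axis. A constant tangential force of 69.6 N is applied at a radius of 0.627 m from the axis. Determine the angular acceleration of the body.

α ≈ 8.64 rad/s²

τ = F·r = (69.6)(0.627) = 43.64 N·m.
Newton's second law for rotation, τ = Iα, gives α = τ/I = 43.64/5.050 = 8.641 rad/s².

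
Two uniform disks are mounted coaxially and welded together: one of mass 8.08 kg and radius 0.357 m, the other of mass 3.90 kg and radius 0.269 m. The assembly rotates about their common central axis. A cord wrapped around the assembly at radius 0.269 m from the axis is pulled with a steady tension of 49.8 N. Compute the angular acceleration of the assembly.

I = ½M₁R₁² + ½M₂R₂² = ½(8.08)(0.357)² + ½(3.90)(0.269)² = 0.6560 kg·m².
τ = F r = (49.8)(0.269) = 13.40 N·m.
α = τ/I = 13.40/0.6560 = 20.42 rad/s².

α ≈ 20.4 rad/s²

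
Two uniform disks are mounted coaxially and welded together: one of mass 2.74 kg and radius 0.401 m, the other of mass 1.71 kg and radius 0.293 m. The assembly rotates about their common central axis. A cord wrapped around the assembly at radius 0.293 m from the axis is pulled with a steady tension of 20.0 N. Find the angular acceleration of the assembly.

α ≈ 20.0 rad/s²

I = ½M₁R₁² + ½M₂R₂² = ½(2.74)(0.401)² + ½(1.71)(0.293)² = 0.2937 kg·m².
τ = F r = (20.0)(0.293) = 5.860 N·m.
α = τ/I = 5.860/0.2937 = 19.95 rad/s².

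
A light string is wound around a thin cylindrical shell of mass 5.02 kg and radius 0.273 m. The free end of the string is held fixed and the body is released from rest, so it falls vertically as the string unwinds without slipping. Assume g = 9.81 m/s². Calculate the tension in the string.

T ≈ 24.6 N

Translation: Mg − T = Ma. Rotation about the center: TR = Iα with I = MR².
With a = αR: T = (I/R²)a = M a, so Mg = (1 + 1.000)Ma.
a = g/(1 + 1.000) = 9.81/2.000 = 4.905 m/s².
T = 1.000·M·a = (1.000)(5.02)(4.905) = 24.62 N.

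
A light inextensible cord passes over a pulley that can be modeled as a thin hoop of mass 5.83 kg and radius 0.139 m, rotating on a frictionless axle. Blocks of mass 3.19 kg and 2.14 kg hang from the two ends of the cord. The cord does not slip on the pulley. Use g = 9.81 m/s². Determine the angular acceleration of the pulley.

I = MR² = (5.83)(0.139)² = 0.1126 kg·m².
Heavier block: m₁g − T₁ = m₁a. Lighter block: T₂ − m₂g = m₂a.
Pulley: (T₁ − T₂)R = Iα = I(a/R), so T₁ − T₂ = (I/R²)a = 1·M_p a = 5.830·a.
Adding the three: (m₁ − m₂)g = (m₁ + m₂ + 5.830)a, so a = (3.19 − 2.14)(9.81)/(3.19 + 2.14 + 5.830) = 0.9230 m/s².
α = a/R = 0.9230/0.139 = 6.640 rad/s².

α ≈ 6.64 rad/s²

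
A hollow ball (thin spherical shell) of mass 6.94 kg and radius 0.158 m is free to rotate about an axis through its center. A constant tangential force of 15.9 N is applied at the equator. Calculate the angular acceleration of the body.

I = (2/3)MR² = (2/3)(6.94)(0.158)² = 0.1155 kg·m².
τ = F R = (15.9)(0.158) = 2.512 N·m.
From τ = Iα: α = 2.512/0.1155 = 21.75 rad/s².

α ≈ 21.8 rad/s²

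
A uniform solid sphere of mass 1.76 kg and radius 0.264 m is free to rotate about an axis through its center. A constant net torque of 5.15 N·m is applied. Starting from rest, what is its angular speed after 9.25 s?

ω ≈ 971 rad/s

I = (2/5)MR² = (2/5)(1.76)(0.264)² = 0.04907 kg·m².
α = τ/I = 5.15/0.04907 = 105.0 rad/s².
ω = ω₀ + αt = 0 + (105.0)(9.25) = 970.9 rad/s.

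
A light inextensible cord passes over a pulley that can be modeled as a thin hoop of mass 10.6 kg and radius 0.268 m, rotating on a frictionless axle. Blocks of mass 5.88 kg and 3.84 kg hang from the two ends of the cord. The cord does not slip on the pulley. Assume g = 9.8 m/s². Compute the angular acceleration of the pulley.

I = MR² = (10.6)(0.268)² = 0.7613 kg·m².
Heavier block: m₁g − T₁ = m₁a. Lighter block: T₂ − m₂g = m₂a.
Pulley: (T₁ − T₂)R = Iα = I(a/R), so T₁ − T₂ = (I/R²)a = 1·M_p a = 10.60·a.
Adding the three: (m₁ − m₂)g = (m₁ + m₂ + 10.60)a, so a = (5.88 − 3.84)(9.8)/(5.88 + 3.84 + 10.60) = 0.9839 m/s².
α = a/R = 0.9839/0.268 = 3.671 rad/s².

α ≈ 3.67 rad/s²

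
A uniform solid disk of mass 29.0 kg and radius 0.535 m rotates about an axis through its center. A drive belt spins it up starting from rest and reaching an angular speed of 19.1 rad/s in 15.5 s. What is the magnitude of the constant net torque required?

I = ½MR² = (1/2)(29.0)(0.535)² = 4.150 kg·m².
α = Δω/Δt = (19.1 − 0)/15.5 = 1.232 rad/s².
τ = Iα = (4.150)(1.232) = 5.114 N·m.

τ ≈ 5.11 N·m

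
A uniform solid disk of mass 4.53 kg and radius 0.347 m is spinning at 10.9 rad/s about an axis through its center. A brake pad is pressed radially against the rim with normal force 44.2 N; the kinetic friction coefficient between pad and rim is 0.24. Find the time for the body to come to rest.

I = ½MR² = (1/2)(4.53)(0.347)² = 0.2727 kg·m².
Friction force f = μN = (0.24)(44.2) = 10.61 N at the rim; torque magnitude τ = fR = 3.681 N·m, opposing ω.
|α| = τ/I = 3.681/0.2727 = 13.50 rad/s² (deceleration).
0 = ω₀ − |α|t ⇒ t = ω₀/|α| = 10.9/13.50 = 0.8076 s.

t ≈ 0.808 s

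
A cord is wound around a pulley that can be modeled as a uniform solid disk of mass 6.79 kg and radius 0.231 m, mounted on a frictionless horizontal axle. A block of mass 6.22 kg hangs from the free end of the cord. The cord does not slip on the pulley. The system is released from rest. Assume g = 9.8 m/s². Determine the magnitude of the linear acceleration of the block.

a ≈ 6.34 m/s²

I = ½MR² = (1/2)(6.79)(0.231)² = 0.1812 kg·m².
Block: mg − T = ma. Pulley: TR = Iα. No-slip: a = αR, so T = (I/R²)a = 3.395·a.
Then mg = (m + 3.395)a, so a = (6.22)(9.8)/(6.22 + 3.395) = 6.340 m/s².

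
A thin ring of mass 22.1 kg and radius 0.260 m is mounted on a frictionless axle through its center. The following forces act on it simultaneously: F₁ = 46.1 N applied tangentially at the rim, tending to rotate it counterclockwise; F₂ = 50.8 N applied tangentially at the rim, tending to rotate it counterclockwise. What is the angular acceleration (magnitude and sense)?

α ≈ 16.9 rad/s², counterclockwise

I = MR² = (22.1)(0.260)² = 1.494 kg·m².
Taking counterclockwise as positive: τ₁ = +(46.1)(0.260) = +11.99 N·m; τ₂ = +(50.8)(0.260) = +13.21 N·m.
Net torque τ = 25.19 N·m.
α = τ/I = 25.19/1.494 = 16.86 rad/s².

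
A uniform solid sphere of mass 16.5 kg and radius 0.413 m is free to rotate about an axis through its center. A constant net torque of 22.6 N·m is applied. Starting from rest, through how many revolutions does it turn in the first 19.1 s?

≈ 583 revolutions

I = (2/5)MR² = (2/5)(16.5)(0.413)² = 1.126 kg·m².
α = τ/I = 22.6/1.126 = 20.08 rad/s².
θ = ½αt² = ½(20.08)(19.1)² = 3662 rad.
Revolutions = θ/(2π) = 582.8.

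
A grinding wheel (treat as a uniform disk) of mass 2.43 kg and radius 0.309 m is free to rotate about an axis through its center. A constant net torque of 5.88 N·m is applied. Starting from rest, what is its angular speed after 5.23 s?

I = ½MR² = (1/2)(2.43)(0.309)² = 0.1160 kg·m².
α = τ/I = 5.88/0.1160 = 50.69 rad/s².
ω = ω₀ + αt = 0 + (50.69)(5.23) = 265.1 rad/s.

ω ≈ 265 rad/s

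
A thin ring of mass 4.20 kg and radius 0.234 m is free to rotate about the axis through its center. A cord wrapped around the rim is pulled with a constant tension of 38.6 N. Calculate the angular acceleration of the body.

I = MR² = (4.20)(0.234)² = 0.2300 kg·m².
τ = F R = (38.6)(0.234) = 9.032 N·m.
Newton's second law for rotation, τ = Iα, gives α = τ/I = 9.032/0.2300 = 39.28 rad/s².

α ≈ 39.3 rad/s²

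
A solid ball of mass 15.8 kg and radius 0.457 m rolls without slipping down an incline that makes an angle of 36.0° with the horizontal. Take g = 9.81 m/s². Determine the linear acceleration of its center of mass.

a ≈ 4.12 m/s²

Translation along the incline: Mg sinθ − f = Ma.
Rotation about the center: fR = Iα with I = (2/5)MR². No-slip gives a = αR, so f = (I/R²)a = (2/5)M a.
Substituting: Mg sinθ = (1 + 0.4000)Ma, so a = g sinθ/(1 + 0.4000) = (9.81) sin 36.0° / 1.400 = 4.119 m/s².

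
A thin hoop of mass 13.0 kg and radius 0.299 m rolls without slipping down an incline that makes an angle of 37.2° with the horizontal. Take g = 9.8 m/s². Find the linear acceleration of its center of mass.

Translation along the incline: Mg sinθ − f = Ma.
Rotation about the center: fR = Iα with I = MR². No-slip gives a = αR, so f = (I/R²)a = M a.
Substituting: Mg sinθ = (1 + 1.000)Ma, so a = g sinθ/(1 + 1.000) = (9.8) sin 37.2° / 2.000 = 2.963 m/s².

a ≈ 2.96 m/s²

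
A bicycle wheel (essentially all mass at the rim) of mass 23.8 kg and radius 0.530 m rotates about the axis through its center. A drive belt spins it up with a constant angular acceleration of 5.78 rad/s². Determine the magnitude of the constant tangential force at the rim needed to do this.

F ≈ 72.9 N

I = MR² = (23.8)(0.530)² = 6.685 kg·m².
The required torque is τ = Iα = (6.685)(5.780) = 38.64 N·m.
A tangential force at the rim gives τ = FR, so F = τ/R = 38.64/0.530 = 72.91 N.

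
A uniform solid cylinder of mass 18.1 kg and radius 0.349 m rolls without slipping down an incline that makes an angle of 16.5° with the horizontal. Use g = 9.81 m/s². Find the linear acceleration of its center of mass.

Translation along the incline: Mg sinθ − f = Ma.
Rotation about the center: fR = Iα with I = ½MR². No-slip gives a = αR, so f = (I/R²)a = (1/2)M a.
Substituting: Mg sinθ = (1 + 0.5000)Ma, so a = g sinθ/(1 + 0.5000) = (9.81) sin 16.5° / 1.500 = 1.857 m/s².

a ≈ 1.86 m/s²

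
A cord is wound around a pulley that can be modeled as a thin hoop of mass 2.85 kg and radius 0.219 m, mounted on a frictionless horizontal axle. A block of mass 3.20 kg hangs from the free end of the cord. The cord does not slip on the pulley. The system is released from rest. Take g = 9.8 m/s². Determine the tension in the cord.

I = MR² = (2.85)(0.219)² = 0.1367 kg·m².
Block: mg − T = ma. Pulley: TR = Iα. No-slip: a = αR, so T = (I/R²)a = 2.850·a.
Then mg = (m + 2.850)a, so a = (3.20)(9.8)/(3.20 + 2.850) = 5.183 m/s².
T = 2.850·a = 14.77 N.

T ≈ 14.8 N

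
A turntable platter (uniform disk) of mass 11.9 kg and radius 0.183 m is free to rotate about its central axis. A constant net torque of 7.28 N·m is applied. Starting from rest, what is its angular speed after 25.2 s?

ω ≈ 921 rad/s

I = ½MR² = (1/2)(11.9)(0.183)² = 0.1993 kg·m².
α = τ/I = 7.28/0.1993 = 36.54 rad/s².
ω = ω₀ + αt = 0 + (36.54)(25.2) = 920.7 rad/s.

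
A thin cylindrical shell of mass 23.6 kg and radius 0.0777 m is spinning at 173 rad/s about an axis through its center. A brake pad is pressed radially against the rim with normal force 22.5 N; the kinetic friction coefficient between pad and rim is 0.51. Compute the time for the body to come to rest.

I = MR² = (23.6)(0.0777)² = 0.1425 kg·m².
Friction force f = μN = (0.51)(22.5) = 11.47 N at the rim; torque magnitude τ = fR = 0.8916 N·m, opposing ω.
|α| = τ/I = 0.8916/0.1425 = 6.258 rad/s² (deceleration).
0 = ω₀ − |α|t ⇒ t = ω₀/|α| = 173/6.258 = 27.65 s.

t ≈ 27.6 s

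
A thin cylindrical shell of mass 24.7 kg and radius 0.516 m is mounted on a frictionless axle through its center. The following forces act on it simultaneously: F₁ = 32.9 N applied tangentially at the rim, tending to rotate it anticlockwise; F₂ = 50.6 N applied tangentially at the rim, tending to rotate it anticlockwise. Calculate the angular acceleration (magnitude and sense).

I = MR² = (24.7)(0.516)² = 6.577 kg·m².
Taking anticlockwise as positive: τ₁ = +(32.9)(0.516) = +16.98 N·m; τ₂ = +(50.6)(0.516) = +26.11 N·m.
Net torque τ = 43.09 N·m.
α = τ/I = 43.09/6.577 = 6.551 rad/s².

α ≈ 6.55 rad/s², anticlockwise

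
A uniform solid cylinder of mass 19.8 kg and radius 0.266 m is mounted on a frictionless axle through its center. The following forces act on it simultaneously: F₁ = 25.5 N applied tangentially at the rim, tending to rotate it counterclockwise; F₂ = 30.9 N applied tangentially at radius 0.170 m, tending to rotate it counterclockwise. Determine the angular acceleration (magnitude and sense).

I = ½MR² = (1/2)(19.8)(0.266)² = 0.7005 kg·m².
Taking counterclockwise as positive: τ₁ = +(25.5)(0.266) = +6.783 N·m; τ₂ = +(30.9)(0.170) = +5.253 N·m.
Net torque τ = 12.04 N·m.
α = τ/I = 12.04/0.7005 = 17.18 rad/s².

α ≈ 17.2 rad/s², counterclockwise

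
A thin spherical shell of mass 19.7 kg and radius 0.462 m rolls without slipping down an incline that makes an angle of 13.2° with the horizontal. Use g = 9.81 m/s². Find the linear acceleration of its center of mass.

a ≈ 1.34 m/s²

Translation along the incline: Mg sinθ − f = Ma.
Rotation about the center: fR = Iα with I = (2/3)MR². No-slip gives a = αR, so f = (I/R²)a = (2/3)M a.
Substituting: Mg sinθ = (1 + 0.6667)Ma, so a = g sinθ/(1 + 0.6667) = (9.81) sin 13.2° / 1.667 = 1.344 m/s².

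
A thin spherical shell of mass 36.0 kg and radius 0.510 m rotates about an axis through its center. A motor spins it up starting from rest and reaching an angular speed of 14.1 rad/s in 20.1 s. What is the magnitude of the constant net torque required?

I = (2/3)MR² = (2/3)(36.0)(0.510)² = 6.242 kg·m².
α = Δω/Δt = (14.1 − 0)/20.1 = 0.7015 rad/s².
τ = Iα = (6.242)(0.7015) = 4.379 N·m.

τ ≈ 4.38 N·m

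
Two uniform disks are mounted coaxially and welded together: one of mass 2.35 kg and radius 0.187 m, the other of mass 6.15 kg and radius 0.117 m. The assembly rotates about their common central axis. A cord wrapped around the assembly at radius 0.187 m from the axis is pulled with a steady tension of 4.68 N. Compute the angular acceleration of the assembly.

α ≈ 10.5 rad/s²

I = ½M₁R₁² + ½M₂R₂² = ½(2.35)(0.187)² + ½(6.15)(0.117)² = 0.08318 kg·m².
τ = F r = (4.68)(0.187) = 0.8752 N·m.
α = τ/I = 0.8752/0.08318 = 10.52 rad/s².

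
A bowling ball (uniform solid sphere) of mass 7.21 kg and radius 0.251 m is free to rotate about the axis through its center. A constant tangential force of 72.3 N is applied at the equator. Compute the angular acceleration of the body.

α ≈ 99.9 rad/s²

I = (2/5)MR² = (2/5)(7.21)(0.251)² = 0.1817 kg·m².
τ = F R = (72.3)(0.251) = 18.15 N·m.
From τ = Iα: α = 18.15/0.1817 = 99.88 rad/s².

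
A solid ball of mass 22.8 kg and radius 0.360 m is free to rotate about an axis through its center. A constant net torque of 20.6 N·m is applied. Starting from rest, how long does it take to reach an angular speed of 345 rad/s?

I = (2/5)MR² = (2/5)(22.8)(0.360)² = 1.182 kg·m².
α = τ/I = 20.6/1.182 = 17.43 rad/s².
ω = αt ⇒ t = ω/α = 345/17.43 = 19.79 s.

t ≈ 19.8 s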